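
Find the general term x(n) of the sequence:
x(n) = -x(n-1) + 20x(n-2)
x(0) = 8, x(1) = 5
Characteristic equation: x² + x - 20 = 0, which factors as (x - (-5))(x - (4)) = 0.
Roots r₁ = -5, r₂ = 4 (distinct).
General solution: x(n) = A·(-5)^n + B·(4)^n.
From x(0) = 8: A + B = 8.
From x(1) = 5: -5A + 4B = 5.
Solving: A = 3, B = 5.
So x(n) = 3 \left(-5\right)^{n} + 5 \cdot 4^{n}.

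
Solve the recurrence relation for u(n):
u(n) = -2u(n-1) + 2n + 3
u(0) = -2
First-order linear with linear forcing.
Homogeneous solution: u_h(n) = A·(-2)^n.
Try particular u_p(n) = pn + q. Substituting:
  pn + q = -2(p(n-1) + q) + 2n + 3.
Matching the n-coefficient: p = -2p + 2 ⇒ p = \frac{2}{3}.
Matching constants: q = 2p - 2q + 3 ⇒ q = \frac{13}{9}.
General: u(n) = A·(-2)^n + \frac{2 n}{3} + \frac{13}{9}.
Apply u(0) = -2: A + \frac{13}{9} = -2 ⇒ A = - \frac{31}{9}.
So u(n) = - \frac{31 \left(-2\right)^{n}}{9} + \frac{2 n}{3} + \frac{13}{9}.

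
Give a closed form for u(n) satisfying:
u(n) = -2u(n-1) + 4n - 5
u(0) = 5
First-order linear with linear forcing.
Homogeneous solution: u_h(n) = A·(-2)^n.
Try particular u_p(n) = pn + q. Substituting:
  pn + q = -2(p(n-1) + q) + 4n - 5.
Matching the n-coefficient: p = -2p + 4 ⇒ p = \frac{4}{3}.
Matching constants: q = 2p - 2q - 5 ⇒ q = - \frac{7}{9}.
General: u(n) = A·(-2)^n + \frac{4 n}{3} - \frac{7}{9}.
Apply u(0) = 5: A - \frac{7}{9} = 5 ⇒ A = \frac{52}{9}.
So u(n) = \frac{52 \left(-2\right)^{n}}{9} + \frac{4 n}{3} - \frac{7}{9}.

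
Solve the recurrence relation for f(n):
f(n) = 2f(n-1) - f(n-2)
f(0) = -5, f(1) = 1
Characteristic equation: x² - 2x + 1 = 0, which is (x - (1))².
Repeated root r = 1.
General solution: f(n) = (A + Bn)·(1)^n.
From f(0) = -5: A = -5.
From f(1) = 1: (A + B)·(1) = 1 ⇒ B = 6.
So f(n) = \left(6 n - 5\right) \cdot (1)^n.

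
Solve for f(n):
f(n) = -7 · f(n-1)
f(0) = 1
Pure geometric recurrence with ratio -7.
By induction f(n) = f(0) · (-7)^n = \left(-7\right)^{n}.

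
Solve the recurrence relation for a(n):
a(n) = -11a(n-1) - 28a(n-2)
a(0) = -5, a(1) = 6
Characteristic equation: x² + 11x + 28 = 0, which factors as (x - (-4))(x - (-7)) = 0.
Roots r₁ = -4, r₂ = -7 (distinct).
General solution: a(n) = A·(-4)^n + B·(-7)^n.
From a(0) = -5: A + B = -5.
From a(1) = 6: -4A - 7B = 6.
Solving: A = - \frac{29}{3}, B = \frac{14}{3}.
So a(n) = - \frac{29 \left(-4\right)^{n}}{3} + \frac{14 \left(-7\right)^{n}}{3}.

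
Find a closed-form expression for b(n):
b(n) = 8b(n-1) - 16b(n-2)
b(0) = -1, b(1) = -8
Characteristic equation: x² - 8x + 16 = 0, which is (x - (4))².
Repeated root r = 4.
General solution: b(n) = (A + Bn)·(4)^n.
From b(0) = -1: A = -1.
From b(1) = -8: (A + B)·(4) = -8 ⇒ B = -1.
So b(n) = \left(- n - 1\right) \cdot (4)^n.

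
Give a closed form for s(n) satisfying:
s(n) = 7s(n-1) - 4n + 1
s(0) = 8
First-order linear with linear forcing.
Homogeneous solution: s_h(n) = A·(7)^n.
Try particular s_p(n) = pn + q. Substituting:
  pn + q = 7(p(n-1) + q) - 4n + 1.
Matching the n-coefficient: p = 7p - 4 ⇒ p = \frac{2}{3}.
Matching constants: q = -7p + 7q + 1 ⇒ q = \frac{11}{18}.
General: s(n) = A·(7)^n + \frac{2 n}{3} + \frac{11}{18}.
Apply s(0) = 8: A + \frac{11}{18} = 8 ⇒ A = \frac{133}{18}.
So s(n) = \frac{133 \cdot 7^{n}}{18} + \frac{2 n}{3} + \frac{11}{18}.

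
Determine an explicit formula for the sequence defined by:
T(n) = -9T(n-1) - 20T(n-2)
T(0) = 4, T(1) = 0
Characteristic equation: x² + 9x + 20 = 0, which factors as (x - (-4))(x - (-5)) = 0.
Roots r₁ = -4, r₂ = -5 (distinct).
General solution: T(n) = A·(-4)^n + B·(-5)^n.
From T(0) = 4: A + B = 4.
From T(1) = 0: -4A - 5B = 0.
Solving: A = 20, B = -16.
So T(n) = 20 \left(-4\right)^{n} - 16 \left(-5\right)^{n}.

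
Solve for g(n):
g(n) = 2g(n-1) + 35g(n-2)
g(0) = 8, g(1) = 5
Characteristic equation: x² - 2x - 35 = 0, which factors as (x - (-5))(x - (7)) = 0.
Roots r₁ = -5, r₂ = 7 (distinct).
General solution: g(n) = A·(-5)^n + B·(7)^n.
From g(0) = 8: A + B = 8.
From g(1) = 5: -5A + 7B = 5.
Solving: A = \frac{17}{4}, B = \frac{15}{4}.
So g(n) = \frac{17 \left(-5\right)^{n}}{4} + \frac{15 \cdot 7^{n}}{4}.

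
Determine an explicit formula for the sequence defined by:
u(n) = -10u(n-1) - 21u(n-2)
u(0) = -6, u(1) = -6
Characteristic equation: x² + 10x + 21 = 0, which factors as (x - (-3))(x - (-7)) = 0.
Roots r₁ = -3, r₂ = -7 (distinct).
General solution: u(n) = A·(-3)^n + B·(-7)^n.
From u(0) = -6: A + B = -6.
From u(1) = -6: -3A - 7B = -6.
Solving: A = -12, B = 6.
So u(n) = - 12 \left(-3\right)^{n} + 6 \left(-7\right)^{n}.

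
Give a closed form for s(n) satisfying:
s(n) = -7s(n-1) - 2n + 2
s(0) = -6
First-order linear with linear forcing.
Homogeneous solution: s_h(n) = A·(-7)^n.
Try particular s_p(n) = pn + q. Substituting:
  pn + q = -7(p(n-1) + q) - 2n + 2.
Matching the n-coefficient: p = -7p - 2 ⇒ p = - \frac{1}{4}.
Matching constants: q = 7p - 7q + 2 ⇒ q = \frac{1}{32}.
General: s(n) = A·(-7)^n - \frac{n}{4} + \frac{1}{32}.
Apply s(0) = -6: A + \frac{1}{32} = -6 ⇒ A = - \frac{193}{32}.
So s(n) = - \frac{193 \left(-7\right)^{n}}{32} - \frac{n}{4} + \frac{1}{32}.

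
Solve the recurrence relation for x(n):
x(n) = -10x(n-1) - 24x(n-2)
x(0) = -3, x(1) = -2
Characteristic equation: x² + 10x + 24 = 0, which factors as (x - (-6))(x - (-4)) = 0.
Roots r₁ = -6, r₂ = -4 (distinct).
General solution: x(n) = A·(-6)^n + B·(-4)^n.
From x(0) = -3: A + B = -3.
From x(1) = -2: -6A - 4B = -2.
Solving: A = 7, B = -10.
So x(n) = - 10 \left(-4\right)^{n} + 7 \left(-6\right)^{n}.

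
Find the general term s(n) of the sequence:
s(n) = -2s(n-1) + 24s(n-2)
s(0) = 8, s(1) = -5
Characteristic equation: x² + 2x - 24 = 0, which factors as (x - (4))(x - (-6)) = 0.
Roots r₁ = 4, r₂ = -6 (distinct).
General solution: s(n) = A·(4)^n + B·(-6)^n.
From s(0) = 8: A + B = 8.
From s(1) = -5: 4A - 6B = -5.
Solving: A = \frac{43}{10}, B = \frac{37}{10}.
So s(n) = \frac{37 \left(-6\right)^{n}}{10} + \frac{43 \cdot 4^{n}}{10}.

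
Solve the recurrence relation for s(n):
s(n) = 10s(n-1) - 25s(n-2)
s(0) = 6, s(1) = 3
Characteristic equation: x² - 10x + 25 = 0, which is (x - (5))².
Repeated root r = 5.
General solution: s(n) = (A + Bn)·(5)^n.
From s(0) = 6: A = 6.
From s(1) = 3: (A + B)·(5) = 3 ⇒ B = - \frac{27}{5}.
So s(n) = \left(6 - \frac{27 n}{5}\right) \cdot (5)^n.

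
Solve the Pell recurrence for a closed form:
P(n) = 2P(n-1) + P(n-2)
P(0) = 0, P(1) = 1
This is the Pell sequence.
Characteristic equation: x² - 2x - 1 = 0; roots r₁ = 1 + \sqrt{2}, r₂ = 1 - \sqrt{2}.
General: P(n) = A·r₁^n + B·r₂^n. Solving with P(0)=0, P(1)=1 gives A = \frac{\sqrt{2}}{4}, B = - \frac{\sqrt{2}}{4}.
So P(n) = \frac{\sqrt{2} \left(- \left(1 - \sqrt{2}\right)^{n} + \left(1 + \sqrt{2}\right)^{n}\right)}{4}.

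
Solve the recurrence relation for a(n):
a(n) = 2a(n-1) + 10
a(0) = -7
First-order linear non-homogeneous.
Homogeneous solution: a_h(n) = A·(2)^n.
Try constant particular solution a_p = K: K = 2K + 10 ⇒ K = -10.
General: a(n) = A·(2)^n - 10.
Apply a(0) = -7: A - 10 = -7 ⇒ A = 3.
So a(n) = 3 \cdot 2^{n} - 10.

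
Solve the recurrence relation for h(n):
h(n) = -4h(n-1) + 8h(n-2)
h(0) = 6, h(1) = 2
Characteristic equation: x² + 4x - 8 = 0.
Discriminant Δ = (-4)² + 4·(8) = 48.
Roots r₁,₂ = (-4 ± √48)/2, so r₁ = -2 + 2 \sqrt{3}, r₂ = - 2 \sqrt{3} - 2.
General solution: h(n) = A·r₁^n + B·r₂^n.
From the initial conditions, A + B = 6 and r₁A + r₂B = 2.
Since r₁ - r₂ = √48: A = (2 - (6)r₂)/√48 = \frac{7 \sqrt{3}}{6} + 3, and B = 6 - A = 3 - \frac{7 \sqrt{3}}{6}.
So h(n) = \left(\frac{7 \sqrt{3}}{6} + 3\right)\left(-2 + 2 \sqrt{3}\right)^n + \left(3 - \frac{7 \sqrt{3}}{6}\right)\left(- 2 \sqrt{3} - 2\right)^n.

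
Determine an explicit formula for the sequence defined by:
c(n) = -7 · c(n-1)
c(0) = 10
Pure geometric recurrence with ratio -7.
By induction c(n) = c(0) · (-7)^n = 10 \left(-7\right)^{n}.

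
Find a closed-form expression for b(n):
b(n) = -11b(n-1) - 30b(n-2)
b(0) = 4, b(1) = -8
Characteristic equation: x² + 11x + 30 = 0, which factors as (x - (-6))(x - (-5)) = 0.
Roots r₁ = -6, r₂ = -5 (distinct).
General solution: b(n) = A·(-6)^n + B·(-5)^n.
From b(0) = 4: A + B = 4.
From b(1) = -8: -6A - 5B = -8.
Solving: A = -12, B = 16.
So b(n) = 16 \left(-5\right)^{n} - 12 \left(-6\right)^{n}.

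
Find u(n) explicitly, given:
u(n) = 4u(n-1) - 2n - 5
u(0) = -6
First-order linear with linear forcing.
Homogeneous solution: u_h(n) = A·(4)^n.
Try particular u_p(n) = pn + q. Substituting:
  pn + q = 4(p(n-1) + q) - 2n - 5.
Matching the n-coefficient: p = 4p - 2 ⇒ p = \frac{2}{3}.
Matching constants: q = -4p + 4q - 5 ⇒ q = \frac{23}{9}.
General: u(n) = A·(4)^n + \frac{2 n}{3} + \frac{23}{9}.
Apply u(0) = -6: A + \frac{23}{9} = -6 ⇒ A = - \frac{77}{9}.
So u(n) = - \frac{77 \cdot 4^{n}}{9} + \frac{2 n}{3} + \frac{23}{9}.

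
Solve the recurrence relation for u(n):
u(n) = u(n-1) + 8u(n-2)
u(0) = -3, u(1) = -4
Characteristic equation: x² - x - 8 = 0.
Discriminant Δ = (1)² + 4·(8) = 33.
Roots r₁,₂ = (1 ± √33)/2, so r₁ = \frac{1}{2} + \frac{\sqrt{33}}{2}, r₂ = \frac{1}{2} - \frac{\sqrt{33}}{2}.
General solution: u(n) = A·r₁^n + B·r₂^n.
From the initial conditions, A + B = -3 and r₁A + r₂B = -4.
Since r₁ - r₂ = √33: A = (-4 - (-3)r₂)/√33 = - \frac{3}{2} - \frac{5 \sqrt{33}}{66}, and B = -3 - A = - \frac{3}{2} + \frac{5 \sqrt{33}}{66}.
So u(n) = \left(- \frac{3}{2} - \frac{5 \sqrt{33}}{66}\right)\left(\frac{1}{2} + \frac{\sqrt{33}}{2}\right)^n + \left(- \frac{3}{2} + \frac{5 \sqrt{33}}{66}\right)\left(\frac{1}{2} - \frac{\sqrt{33}}{2}\right)^n.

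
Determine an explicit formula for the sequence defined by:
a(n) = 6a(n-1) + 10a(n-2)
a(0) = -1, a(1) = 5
Characteristic equation: x² - 6x - 10 = 0.
Discriminant Δ = (6)² + 4·(10) = 76.
Roots r₁,₂ = (6 ± √76)/2, so r₁ = 3 + \sqrt{19}, r₂ = 3 - \sqrt{19}.
General solution: a(n) = A·r₁^n + B·r₂^n.
From the initial conditions, A + B = -1 and r₁A + r₂B = 5.
Since r₁ - r₂ = √76: A = (5 - (-1)r₂)/√76 = - \frac{1}{2} + \frac{4 \sqrt{19}}{19}, and B = -1 - A = - \frac{4 \sqrt{19}}{19} - \frac{1}{2}.
So a(n) = \left(- \frac{1}{2} + \frac{4 \sqrt{19}}{19}\right)\left(3 + \sqrt{19}\right)^n + \left(- \frac{4 \sqrt{19}}{19} - \frac{1}{2}\right)\left(3 - \sqrt{19}\right)^n.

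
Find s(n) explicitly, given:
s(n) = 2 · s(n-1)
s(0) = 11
Pure geometric recurrence with ratio 2.
By induction s(n) = s(0) · (2)^n = 11 \cdot 2^{n}.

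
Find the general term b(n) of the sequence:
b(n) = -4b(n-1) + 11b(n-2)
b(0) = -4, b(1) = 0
Characteristic equation: x² + 4x - 11 = 0.
Discriminant Δ = (-4)² + 4·(11) = 60.
Roots r₁,₂ = (-4 ± √60)/2, so r₁ = -2 + \sqrt{15}, r₂ = - \sqrt{15} - 2.
General solution: b(n) = A·r₁^n + B·r₂^n.
From the initial conditions, A + B = -4 and r₁A + r₂B = 0.
Since r₁ - r₂ = √60: A = (0 - (-4)r₂)/√60 = -2 - \frac{4 \sqrt{15}}{15}, and B = -4 - A = -2 + \frac{4 \sqrt{15}}{15}.
So b(n) = \left(-2 - \frac{4 \sqrt{15}}{15}\right)\left(-2 + \sqrt{15}\right)^n + \left(-2 + \frac{4 \sqrt{15}}{15}\right)\left(- \sqrt{15} - 2\right)^n.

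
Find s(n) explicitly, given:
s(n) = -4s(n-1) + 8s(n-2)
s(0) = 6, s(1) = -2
Characteristic equation: x² + 4x - 8 = 0.
Discriminant Δ = (-4)² + 4·(8) = 48.
Roots r₁,₂ = (-4 ± √48)/2, so r₁ = -2 + 2 \sqrt{3}, r₂ = - 2 \sqrt{3} - 2.
General solution: s(n) = A·r₁^n + B·r₂^n.
From the initial conditions, A + B = 6 and r₁A + r₂B = -2.
Since r₁ - r₂ = √48: A = (-2 - (6)r₂)/√48 = \frac{5 \sqrt{3}}{6} + 3, and B = 6 - A = 3 - \frac{5 \sqrt{3}}{6}.
So s(n) = \left(\frac{5 \sqrt{3}}{6} + 3\right)\left(-2 + 2 \sqrt{3}\right)^n + \left(3 - \frac{5 \sqrt{3}}{6}\right)\left(- 2 \sqrt{3} - 2\right)^n.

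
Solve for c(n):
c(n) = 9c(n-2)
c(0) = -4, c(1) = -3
Characteristic equation: x² - 9 = 0, which factors as (x - (3))(x - (-3)) = 0.
Roots r₁ = 3, r₂ = -3 (distinct).
General solution: c(n) = A·(3)^n + B·(-3)^n.
From c(0) = -4: A + B = -4.
From c(1) = -3: 3A - 3B = -3.
Solving: A = - \frac{5}{2}, B = - \frac{3}{2}.
So c(n) = - \frac{3 \left(-3\right)^{n}}{2} - \frac{5 \cdot 3^{n}}{2}.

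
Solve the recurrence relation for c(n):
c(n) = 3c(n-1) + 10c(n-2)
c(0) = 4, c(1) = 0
Characteristic equation: x² - 3x - 10 = 0, which factors as (x - (-2))(x - (5)) = 0.
Roots r₁ = -2, r₂ = 5 (distinct).
General solution: c(n) = A·(-2)^n + B·(5)^n.
From c(0) = 4: A + B = 4.
From c(1) = 0: -2A + 5B = 0.
Solving: A = \frac{20}{7}, B = \frac{8}{7}.
So c(n) = \frac{20 \left(-2\right)^{n}}{7} + \frac{8 \cdot 5^{n}}{7}.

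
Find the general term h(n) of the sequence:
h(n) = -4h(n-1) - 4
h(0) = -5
First-order linear non-homogeneous.
Homogeneous solution: h_h(n) = A·(-4)^n.
Try constant particular solution h_p = K: K = -4K - 4 ⇒ K = - \frac{4}{5}.
General: h(n) = A·(-4)^n - \frac{4}{5}.
Apply h(0) = -5: A - \frac{4}{5} = -5 ⇒ A = - \frac{21}{5}.
So h(n) = - \frac{21 \left(-4\right)^{n}}{5} - \frac{4}{5}.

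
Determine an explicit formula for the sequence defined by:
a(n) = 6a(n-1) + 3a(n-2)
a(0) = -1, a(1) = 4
Characteristic equation: x² - 6x - 3 = 0.
Discriminant Δ = (6)² + 4·(3) = 48.
Roots r₁,₂ = (6 ± √48)/2, so r₁ = 3 + 2 \sqrt{3}, r₂ = 3 - 2 \sqrt{3}.
General solution: a(n) = A·r₁^n + B·r₂^n.
From the initial conditions, A + B = -1 and r₁A + r₂B = 4.
Since r₁ - r₂ = √48: A = (4 - (-1)r₂)/√48 = - \frac{1}{2} + \frac{7 \sqrt{3}}{12}, and B = -1 - A = - \frac{7 \sqrt{3}}{12} - \frac{1}{2}.
So a(n) = \left(- \frac{1}{2} + \frac{7 \sqrt{3}}{12}\right)\left(3 + 2 \sqrt{3}\right)^n + \left(- \frac{7 \sqrt{3}}{12} - \frac{1}{2}\right)\left(3 - 2 \sqrt{3}\right)^n.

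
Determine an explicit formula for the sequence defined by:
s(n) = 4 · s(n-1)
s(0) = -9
Pure geometric recurrence with ratio 4.
By induction s(n) = s(0) · (4)^n = - 9 \cdot 4^{n}.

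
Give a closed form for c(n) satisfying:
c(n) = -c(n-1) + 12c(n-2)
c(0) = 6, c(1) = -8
Characteristic equation: x² + x - 12 = 0, which factors as (x - (-4))(x - (3)) = 0.
Roots r₁ = -4, r₂ = 3 (distinct).
General solution: c(n) = A·(-4)^n + B·(3)^n.
From c(0) = 6: A + B = 6.
From c(1) = -8: -4A + 3B = -8.
Solving: A = \frac{26}{7}, B = \frac{16}{7}.
So c(n) = \frac{26 \left(-4\right)^{n}}{7} + \frac{16 \cdot 3^{n}}{7}.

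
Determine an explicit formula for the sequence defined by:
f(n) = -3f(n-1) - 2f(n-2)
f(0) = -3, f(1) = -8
Characteristic equation: x² + 3x + 2 = 0, which factors as (x - (-1))(x - (-2)) = 0.
Roots r₁ = -1, r₂ = -2 (distinct).
General solution: f(n) = A·(-1)^n + B·(-2)^n.
From f(0) = -3: A + B = -3.
From f(1) = -8: -A - 2B = -8.
Solving: A = -14, B = 11.
So f(n) = - 14 \left(-1\right)^{n} + 11 \left(-2\right)^{n}.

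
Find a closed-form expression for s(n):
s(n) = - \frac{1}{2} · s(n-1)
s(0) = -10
Pure geometric recurrence with ratio - \frac{1}{2}.
By induction s(n) = s(0) · (- \frac{1}{2})^n = - 10 \left(- \frac{1}{2}\right)^{n}.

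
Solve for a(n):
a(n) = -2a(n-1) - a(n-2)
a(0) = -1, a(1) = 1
Characteristic equation: x² + 2x + 1 = 0, which is (x - (-1))².
Repeated root r = -1.
General solution: a(n) = (A + Bn)·(-1)^n.
From a(0) = -1: A = -1.
From a(1) = 1: (A + B)·(-1) = 1 ⇒ B = 0.
So a(n) = \left(-1\right) \cdot (-1)^n.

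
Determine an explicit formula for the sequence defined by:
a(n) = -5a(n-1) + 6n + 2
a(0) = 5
First-order linear with linear forcing.
Homogeneous solution: a_h(n) = A·(-5)^n.
Try particular a_p(n) = pn + q. Substituting:
  pn + q = -5(p(n-1) + q) + 6n + 2.
Matching the n-coefficient: p = -5p + 6 ⇒ p = 1.
Matching constants: q = 5p - 5q + 2 ⇒ q = \frac{7}{6}.
General: a(n) = A·(-5)^n + n + \frac{7}{6}.
Apply a(0) = 5: A + \frac{7}{6} = 5 ⇒ A = \frac{23}{6}.
So a(n) = \frac{23 \left(-5\right)^{n}}{6} + n + \frac{7}{6}.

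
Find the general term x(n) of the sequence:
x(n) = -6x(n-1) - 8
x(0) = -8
First-order linear non-homogeneous.
Homogeneous solution: x_h(n) = A·(-6)^n.
Try constant particular solution x_p = K: K = -6K - 8 ⇒ K = - \frac{8}{7}.
General: x(n) = A·(-6)^n - \frac{8}{7}.
Apply x(0) = -8: A - \frac{8}{7} = -8 ⇒ A = - \frac{48}{7}.
So x(n) = - \frac{48 \left(-6\right)^{n}}{7} - \frac{8}{7}.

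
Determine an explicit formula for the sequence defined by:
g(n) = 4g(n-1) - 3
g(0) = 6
First-order linear non-homogeneous.
Homogeneous solution: g_h(n) = A·(4)^n.
Try constant particular solution g_p = K: K = 4K - 3 ⇒ K = 1.
General: g(n) = A·(4)^n + 1.
Apply g(0) = 6: A + 1 = 6 ⇒ A = 5.
So g(n) = 5 \cdot 4^{n} + 1.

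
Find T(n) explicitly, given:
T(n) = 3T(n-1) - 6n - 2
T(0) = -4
First-order linear with linear forcing.
Homogeneous solution: T_h(n) = A·(3)^n.
Try particular T_p(n) = pn + q. Substituting:
  pn + q = 3(p(n-1) + q) - 6n - 2.
Matching the n-coefficient: p = 3p - 6 ⇒ p = 3.
Matching constants: q = -3p + 3q - 2 ⇒ q = \frac{11}{2}.
General: T(n) = A·(3)^n + 3 n + \frac{11}{2}.
Apply T(0) = -4: A + \frac{11}{2} = -4 ⇒ A = - \frac{19}{2}.
So T(n) = - \frac{19 \cdot 3^{n}}{2} + 3 n + \frac{11}{2}.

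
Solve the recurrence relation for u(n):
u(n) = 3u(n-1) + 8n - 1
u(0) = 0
First-order linear with linear forcing.
Homogeneous solution: u_h(n) = A·(3)^n.
Try particular u_p(n) = pn + q. Substituting:
  pn + q = 3(p(n-1) + q) + 8n - 1.
Matching the n-coefficient: p = 3p + 8 ⇒ p = -4.
Matching constants: q = -3p + 3q - 1 ⇒ q = - \frac{11}{2}.
General: u(n) = A·(3)^n - 4 n - \frac{11}{2}.
Apply u(0) = 0: A - \frac{11}{2} = 0 ⇒ A = \frac{11}{2}.
So u(n) = \frac{11 \cdot 3^{n}}{2} - 4 n - \frac{11}{2}.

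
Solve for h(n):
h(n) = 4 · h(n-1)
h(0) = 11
Pure geometric recurrence with ratio 4.
By induction h(n) = h(0) · (4)^n = 11 \cdot 4^{n}.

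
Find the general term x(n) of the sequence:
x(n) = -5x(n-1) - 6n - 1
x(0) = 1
First-order linear with linear forcing.
Homogeneous solution: x_h(n) = A·(-5)^n.
Try particular x_p(n) = pn + q. Substituting:
  pn + q = -5(p(n-1) + q) - 6n - 1.
Matching the n-coefficient: p = -5p - 6 ⇒ p = -1.
Matching constants: q = 5p - 5q - 1 ⇒ q = -1.
General: x(n) = A·(-5)^n - n - 1.
Apply x(0) = 1: A - 1 = 1 ⇒ A = 2.
So x(n) = 2 \left(-5\right)^{n} - n - 1.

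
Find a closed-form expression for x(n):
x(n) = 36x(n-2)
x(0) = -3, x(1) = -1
Characteristic equation: x² - 36 = 0, which factors as (x - (6))(x - (-6)) = 0.
Roots r₁ = 6, r₂ = -6 (distinct).
General solution: x(n) = A·(6)^n + B·(-6)^n.
From x(0) = -3: A + B = -3.
From x(1) = -1: 6A - 6B = -1.
Solving: A = - \frac{19}{12}, B = - \frac{17}{12}.
So x(n) = - \frac{17 \left(-6\right)^{n}}{12} - \frac{19 \cdot 6^{n}}{12}.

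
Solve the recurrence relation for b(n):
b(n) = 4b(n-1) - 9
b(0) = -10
First-order linear non-homogeneous.
Homogeneous solution: b_h(n) = A·(4)^n.
Try constant particular solution b_p = K: K = 4K - 9 ⇒ K = 3.
General: b(n) = A·(4)^n + 3.
Apply b(0) = -10: A + 3 = -10 ⇒ A = -13.
So b(n) = 3 - 13 \cdot 4^{n}.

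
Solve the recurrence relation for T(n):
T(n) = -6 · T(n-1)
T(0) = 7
Pure geometric recurrence with ratio -6.
By induction T(n) = T(0) · (-6)^n = 7 \left(-6\right)^{n}.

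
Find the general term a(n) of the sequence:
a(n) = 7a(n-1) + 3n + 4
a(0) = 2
First-order linear with linear forcing.
Homogeneous solution: a_h(n) = A·(7)^n.
Try particular a_p(n) = pn + q. Substituting:
  pn + q = 7(p(n-1) + q) + 3n + 4.
Matching the n-coefficient: p = 7p + 3 ⇒ p = - \frac{1}{2}.
Matching constants: q = -7p + 7q + 4 ⇒ q = - \frac{5}{4}.
General: a(n) = A·(7)^n - \frac{n}{2} - \frac{5}{4}.
Apply a(0) = 2: A - \frac{5}{4} = 2 ⇒ A = \frac{13}{4}.
So a(n) = \frac{13 \cdot 7^{n}}{4} - \frac{n}{2} - \frac{5}{4}.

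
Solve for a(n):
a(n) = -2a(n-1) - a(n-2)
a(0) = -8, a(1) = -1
Characteristic equation: x² + 2x + 1 = 0, which is (x - (-1))².
Repeated root r = -1.
General solution: a(n) = (A + Bn)·(-1)^n.
From a(0) = -8: A = -8.
From a(1) = -1: (A + B)·(-1) = -1 ⇒ B = 9.
So a(n) = \left(9 n - 8\right) \cdot (-1)^n.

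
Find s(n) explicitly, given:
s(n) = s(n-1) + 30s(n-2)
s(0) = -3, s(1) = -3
Characteristic equation: x² - x - 30 = 0, which factors as (x - (-5))(x - (6)) = 0.
Roots r₁ = -5, r₂ = 6 (distinct).
General solution: s(n) = A·(-5)^n + B·(6)^n.
From s(0) = -3: A + B = -3.
From s(1) = -3: -5A + 6B = -3.
Solving: A = - \frac{15}{11}, B = - \frac{18}{11}.
So s(n) = - \frac{15 \left(-5\right)^{n}}{11} - \frac{18 \cdot 6^{n}}{11}.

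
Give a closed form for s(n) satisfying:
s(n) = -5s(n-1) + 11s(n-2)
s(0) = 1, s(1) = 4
Characteristic equation: x² + 5x - 11 = 0.
Discriminant Δ = (-5)² + 4·(11) = 69.
Roots r₁,₂ = (-5 ± √69)/2, so r₁ = - \frac{5}{2} + \frac{\sqrt{69}}{2}, r₂ = - \frac{\sqrt{69}}{2} - \frac{5}{2}.
General solution: s(n) = A·r₁^n + B·r₂^n.
From the initial conditions, A + B = 1 and r₁A + r₂B = 4.
Since r₁ - r₂ = √69: A = (4 - (1)r₂)/√69 = \frac{1}{2} + \frac{13 \sqrt{69}}{138}, and B = 1 - A = \frac{1}{2} - \frac{13 \sqrt{69}}{138}.
So s(n) = \left(\frac{1}{2} + \frac{13 \sqrt{69}}{138}\right)\left(- \frac{5}{2} + \frac{\sqrt{69}}{2}\right)^n + \left(\frac{1}{2} - \frac{13 \sqrt{69}}{138}\right)\left(- \frac{\sqrt{69}}{2} - \frac{5}{2}\right)^n.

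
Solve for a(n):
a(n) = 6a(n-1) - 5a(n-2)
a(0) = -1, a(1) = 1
Characteristic equation: x² - 6x + 5 = 0, which factors as (x - (1))(x - (5)) = 0.
Roots r₁ = 1, r₂ = 5 (distinct).
General solution: a(n) = A·(1)^n + B·(5)^n.
From a(0) = -1: A + B = -1.
From a(1) = 1: A + 5B = 1.
Solving: A = - \frac{3}{2}, B = \frac{1}{2}.
So a(n) = \frac{5^{n}}{2} - \frac{3}{2}.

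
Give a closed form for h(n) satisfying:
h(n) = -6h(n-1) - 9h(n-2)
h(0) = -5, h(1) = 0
Characteristic equation: x² + 6x + 9 = 0, which is (x - (-3))².
Repeated root r = -3.
General solution: h(n) = (A + Bn)·(-3)^n.
From h(0) = -5: A = -5.
From h(1) = 0: (A + B)·(-3) = 0 ⇒ B = 5.
So h(n) = \left(5 n - 5\right) \cdot (-3)^n.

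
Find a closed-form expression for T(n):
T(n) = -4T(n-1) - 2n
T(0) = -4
First-order linear with linear forcing.
Homogeneous solution: T_h(n) = A·(-4)^n.
Try particular T_p(n) = pn + q. Substituting:
  pn + q = -4(p(n-1) + q) - 2n.
Matching the n-coefficient: p = -4p - 2 ⇒ p = - \frac{2}{5}.
Matching constants: q = 4p - 4q ⇒ q = - \frac{8}{25}.
General: T(n) = A·(-4)^n - \frac{2 n}{5} - \frac{8}{25}.
Apply T(0) = -4: A - \frac{8}{25} = -4 ⇒ A = - \frac{92}{25}.
So T(n) = - \frac{92 \left(-4\right)^{n}}{25} - \frac{2 n}{5} - \frac{8}{25}.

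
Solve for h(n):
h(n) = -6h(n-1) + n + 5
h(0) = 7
First-order linear with linear forcing.
Homogeneous solution: h_h(n) = A·(-6)^n.
Try particular h_p(n) = pn + q. Substituting:
  pn + q = -6(p(n-1) + q) + n + 5.
Matching the n-coefficient: p = -6p + 1 ⇒ p = \frac{1}{7}.
Matching constants: q = 6p - 6q + 5 ⇒ q = \frac{41}{49}.
General: h(n) = A·(-6)^n + \frac{n}{7} + \frac{41}{49}.
Apply h(0) = 7: A + \frac{41}{49} = 7 ⇒ A = \frac{302}{49}.
So h(n) = \frac{302 \left(-6\right)^{n}}{49} + \frac{n}{7} + \frac{41}{49}.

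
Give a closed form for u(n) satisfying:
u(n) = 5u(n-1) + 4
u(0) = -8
First-order linear non-homogeneous.
Homogeneous solution: u_h(n) = A·(5)^n.
Try constant particular solution u_p = K: K = 5K + 4 ⇒ K = -1.
General: u(n) = A·(5)^n - 1.
Apply u(0) = -8: A - 1 = -8 ⇒ A = -7.
So u(n) = - 7 \cdot 5^{n} - 1.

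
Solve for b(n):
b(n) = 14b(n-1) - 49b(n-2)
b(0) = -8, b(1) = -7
Characteristic equation: x² - 14x + 49 = 0, which is (x - (7))².
Repeated root r = 7.
General solution: b(n) = (A + Bn)·(7)^n.
From b(0) = -8: A = -8.
From b(1) = -7: (A + B)·(7) = -7 ⇒ B = 7.
So b(n) = \left(7 n - 8\right) \cdot (7)^n.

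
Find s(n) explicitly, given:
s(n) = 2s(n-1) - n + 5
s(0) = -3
First-order linear with linear forcing.
Homogeneous solution: s_h(n) = A·(2)^n.
Try particular s_p(n) = pn + q. Substituting:
  pn + q = 2(p(n-1) + q) - n + 5.
Matching the n-coefficient: p = 2p - 1 ⇒ p = 1.
Matching constants: q = -2p + 2q + 5 ⇒ q = -3.
General: s(n) = A·(2)^n + n - 3.
Apply s(0) = -3: A - 3 = -3 ⇒ A = 0.
So s(n) = n - 3.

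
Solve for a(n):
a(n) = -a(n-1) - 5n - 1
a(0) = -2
First-order linear with linear forcing.
Homogeneous solution: a_h(n) = A·(-1)^n.
Try particular a_p(n) = pn + q. Substituting:
  pn + q = -(p(n-1) + q) - 5n - 1.
Matching the n-coefficient: p = -p - 5 ⇒ p = - \frac{5}{2}.
Matching constants: q = p - q - 1 ⇒ q = - \frac{7}{4}.
General: a(n) = A·(-1)^n - \frac{5 n}{2} - \frac{7}{4}.
Apply a(0) = -2: A - \frac{7}{4} = -2 ⇒ A = - \frac{1}{4}.
So a(n) = - \frac{\left(-1\right)^{n}}{4} - \frac{5 n}{2} - \frac{7}{4}.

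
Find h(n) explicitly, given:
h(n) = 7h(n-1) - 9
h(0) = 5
First-order linear non-homogeneous.
Homogeneous solution: h_h(n) = A·(7)^n.
Try constant particular solution h_p = K: K = 7K - 9 ⇒ K = \frac{3}{2}.
General: h(n) = A·(7)^n + \frac{3}{2}.
Apply h(0) = 5: A + \frac{3}{2} = 5 ⇒ A = \frac{7}{2}.
So h(n) = \frac{7 \cdot 7^{n}}{2} + \frac{3}{2}.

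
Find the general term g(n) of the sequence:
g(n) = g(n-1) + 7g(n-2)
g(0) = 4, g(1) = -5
Characteristic equation: x² - x - 7 = 0.
Discriminant Δ = (1)² + 4·(7) = 29.
Roots r₁,₂ = (1 ± √29)/2, so r₁ = \frac{1}{2} + \frac{\sqrt{29}}{2}, r₂ = \frac{1}{2} - \frac{\sqrt{29}}{2}.
General solution: g(n) = A·r₁^n + B·r₂^n.
From the initial conditions, A + B = 4 and r₁A + r₂B = -5.
Since r₁ - r₂ = √29: A = (-5 - (4)r₂)/√29 = 2 - \frac{7 \sqrt{29}}{29}, and B = 4 - A = \frac{7 \sqrt{29}}{29} + 2.
So g(n) = \left(2 - \frac{7 \sqrt{29}}{29}\right)\left(\frac{1}{2} + \frac{\sqrt{29}}{2}\right)^n + \left(\frac{7 \sqrt{29}}{29} + 2\right)\left(\frac{1}{2} - \frac{\sqrt{29}}{2}\right)^n.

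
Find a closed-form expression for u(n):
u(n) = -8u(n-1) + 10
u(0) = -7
First-order linear non-homogeneous.
Homogeneous solution: u_h(n) = A·(-8)^n.
Try constant particular solution u_p = K: K = -8K + 10 ⇒ K = \frac{10}{9}.
General: u(n) = A·(-8)^n + \frac{10}{9}.
Apply u(0) = -7: A + \frac{10}{9} = -7 ⇒ A = - \frac{73}{9}.
So u(n) = \frac{10}{9} - \frac{73 \left(-8\right)^{n}}{9}.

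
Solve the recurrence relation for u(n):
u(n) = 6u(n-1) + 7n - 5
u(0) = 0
First-order linear with linear forcing.
Homogeneous solution: u_h(n) = A·(6)^n.
Try particular u_p(n) = pn + q. Substituting:
  pn + q = 6(p(n-1) + q) + 7n - 5.
Matching the n-coefficient: p = 6p + 7 ⇒ p = - \frac{7}{5}.
Matching constants: q = -6p + 6q - 5 ⇒ q = - \frac{17}{25}.
General: u(n) = A·(6)^n - \frac{7 n}{5} - \frac{17}{25}.
Apply u(0) = 0: A - \frac{17}{25} = 0 ⇒ A = \frac{17}{25}.
So u(n) = \frac{17 \cdot 6^{n}}{25} - \frac{7 n}{5} - \frac{17}{25}.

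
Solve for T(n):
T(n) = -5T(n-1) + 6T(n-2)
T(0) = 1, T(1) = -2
Characteristic equation: x² + 5x - 6 = 0, which factors as (x - (1))(x - (-6)) = 0.
Roots r₁ = 1, r₂ = -6 (distinct).
General solution: T(n) = A·(1)^n + B·(-6)^n.
From T(0) = 1: A + B = 1.
From T(1) = -2: A - 6B = -2.
Solving: A = \frac{4}{7}, B = \frac{3}{7}.
So T(n) = \frac{3 \left(-6\right)^{n}}{7} + \frac{4}{7}.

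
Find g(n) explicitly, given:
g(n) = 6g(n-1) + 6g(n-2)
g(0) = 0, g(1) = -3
Characteristic equation: x² - 6x - 6 = 0.
Discriminant Δ = (6)² + 4·(6) = 60.
Roots r₁,₂ = (6 ± √60)/2, so r₁ = 3 + \sqrt{15}, r₂ = 3 - \sqrt{15}.
General solution: g(n) = A·r₁^n + B·r₂^n.
From the initial conditions, A + B = 0 and r₁A + r₂B = -3.
Since r₁ - r₂ = √60: A = (-3 - (0)r₂)/√60 = - \frac{\sqrt{15}}{10}, and B = 0 - A = \frac{\sqrt{15}}{10}.
So g(n) = \left(- \frac{\sqrt{15}}{10}\right)\left(3 + \sqrt{15}\right)^n + \left(\frac{\sqrt{15}}{10}\right)\left(3 - \sqrt{15}\right)^n.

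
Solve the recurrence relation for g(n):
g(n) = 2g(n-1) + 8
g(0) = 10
First-order linear non-homogeneous.
Homogeneous solution: g_h(n) = A·(2)^n.
Try constant particular solution g_p = K: K = 2K + 8 ⇒ K = -8.
General: g(n) = A·(2)^n - 8.
Apply g(0) = 10: A - 8 = 10 ⇒ A = 18.
So g(n) = 18 \cdot 2^{n} - 8.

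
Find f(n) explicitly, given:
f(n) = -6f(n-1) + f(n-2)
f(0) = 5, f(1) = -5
Characteristic equation: x² + 6x - 1 = 0.
Discriminant Δ = (-6)² + 4·(1) = 40.
Roots r₁,₂ = (-6 ± √40)/2, so r₁ = -3 + \sqrt{10}, r₂ = - \sqrt{10} - 3.
General solution: f(n) = A·r₁^n + B·r₂^n.
From the initial conditions, A + B = 5 and r₁A + r₂B = -5.
Since r₁ - r₂ = √40: A = (-5 - (5)r₂)/√40 = \frac{\sqrt{10}}{2} + \frac{5}{2}, and B = 5 - A = \frac{5}{2} - \frac{\sqrt{10}}{2}.
So f(n) = \left(\frac{\sqrt{10}}{2} + \frac{5}{2}\right)\left(-3 + \sqrt{10}\right)^n + \left(\frac{5}{2} - \frac{\sqrt{10}}{2}\right)\left(- \sqrt{10} - 3\right)^n.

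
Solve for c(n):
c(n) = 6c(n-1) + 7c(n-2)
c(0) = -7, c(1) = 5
Characteristic equation: x² - 6x - 7 = 0, which factors as (x - (7))(x - (-1)) = 0.
Roots r₁ = 7, r₂ = -1 (distinct).
General solution: c(n) = A·(7)^n + B·(-1)^n.
From c(0) = -7: A + B = -7.
From c(1) = 5: 7A - B = 5.
Solving: A = - \frac{1}{4}, B = - \frac{27}{4}.
So c(n) = - \frac{27 \left(-1\right)^{n}}{4} - \frac{7^{n}}{4}.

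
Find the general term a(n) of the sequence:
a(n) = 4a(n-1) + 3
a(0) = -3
First-order linear non-homogeneous.
Homogeneous solution: a_h(n) = A·(4)^n.
Try constant particular solution a_p = K: K = 4K + 3 ⇒ K = -1.
General: a(n) = A·(4)^n - 1.
Apply a(0) = -3: A - 1 = -3 ⇒ A = -2.
So a(n) = - 2 \cdot 4^{n} - 1.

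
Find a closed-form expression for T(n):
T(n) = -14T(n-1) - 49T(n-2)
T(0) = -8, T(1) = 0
Characteristic equation: x² + 14x + 49 = 0, which is (x - (-7))².
Repeated root r = -7.
General solution: T(n) = (A + Bn)·(-7)^n.
From T(0) = -8: A = -8.
From T(1) = 0: (A + B)·(-7) = 0 ⇒ B = 8.
So T(n) = \left(8 n - 8\right) \cdot (-7)^n.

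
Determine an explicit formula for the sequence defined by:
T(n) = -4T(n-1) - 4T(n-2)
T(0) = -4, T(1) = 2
Characteristic equation: x² + 4x + 4 = 0, which is (x - (-2))².
Repeated root r = -2.
General solution: T(n) = (A + Bn)·(-2)^n.
From T(0) = -4: A = -4.
From T(1) = 2: (A + B)·(-2) = 2 ⇒ B = 3.
So T(n) = \left(3 n - 4\right) \cdot (-2)^n.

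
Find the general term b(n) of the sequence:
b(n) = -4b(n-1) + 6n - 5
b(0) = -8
First-order linear with linear forcing.
Homogeneous solution: b_h(n) = A·(-4)^n.
Try particular b_p(n) = pn + q. Substituting:
  pn + q = -4(p(n-1) + q) + 6n - 5.
Matching the n-coefficient: p = -4p + 6 ⇒ p = \frac{6}{5}.
Matching constants: q = 4p - 4q - 5 ⇒ q = - \frac{1}{25}.
General: b(n) = A·(-4)^n + \frac{6 n}{5} - \frac{1}{25}.
Apply b(0) = -8: A - \frac{1}{25} = -8 ⇒ A = - \frac{199}{25}.
So b(n) = - \frac{199 \left(-4\right)^{n}}{25} + \frac{6 n}{5} - \frac{1}{25}.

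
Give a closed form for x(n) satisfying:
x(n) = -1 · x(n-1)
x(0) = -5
Pure geometric recurrence with ratio -1.
By induction x(n) = x(0) · (-1)^n = - 5 \left(-1\right)^{n}.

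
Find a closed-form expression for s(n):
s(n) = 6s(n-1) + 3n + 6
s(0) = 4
First-order linear with linear forcing.
Homogeneous solution: s_h(n) = A·(6)^n.
Try particular s_p(n) = pn + q. Substituting:
  pn + q = 6(p(n-1) + q) + 3n + 6.
Matching the n-coefficient: p = 6p + 3 ⇒ p = - \frac{3}{5}.
Matching constants: q = -6p + 6q + 6 ⇒ q = - \frac{48}{25}.
General: s(n) = A·(6)^n - \frac{3 n}{5} - \frac{48}{25}.
Apply s(0) = 4: A - \frac{48}{25} = 4 ⇒ A = \frac{148}{25}.
So s(n) = \frac{148 \cdot 6^{n}}{25} - \frac{3 n}{5} - \frac{48}{25}.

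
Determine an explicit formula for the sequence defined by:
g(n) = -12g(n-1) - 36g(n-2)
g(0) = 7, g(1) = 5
Characteristic equation: x² + 12x + 36 = 0, which is (x - (-6))².
Repeated root r = -6.
General solution: g(n) = (A + Bn)·(-6)^n.
From g(0) = 7: A = 7.
From g(1) = 5: (A + B)·(-6) = 5 ⇒ B = - \frac{47}{6}.
So g(n) = \left(7 - \frac{47 n}{6}\right) \cdot (-6)^n.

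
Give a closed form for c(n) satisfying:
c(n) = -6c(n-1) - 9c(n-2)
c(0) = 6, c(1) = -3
Characteristic equation: x² + 6x + 9 = 0, which is (x - (-3))².
Repeated root r = -3.
General solution: c(n) = (A + Bn)·(-3)^n.
From c(0) = 6: A = 6.
From c(1) = -3: (A + B)·(-3) = -3 ⇒ B = -5.
So c(n) = \left(6 - 5 n\right) \cdot (-3)^n.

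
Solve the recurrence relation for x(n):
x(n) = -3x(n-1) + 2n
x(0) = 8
First-order linear with linear forcing.
Homogeneous solution: x_h(n) = A·(-3)^n.
Try particular x_p(n) = pn + q. Substituting:
  pn + q = -3(p(n-1) + q) + 2n.
Matching the n-coefficient: p = -3p + 2 ⇒ p = \frac{1}{2}.
Matching constants: q = 3p - 3q ⇒ q = \frac{3}{8}.
General: x(n) = A·(-3)^n + \frac{n}{2} + \frac{3}{8}.
Apply x(0) = 8: A + \frac{3}{8} = 8 ⇒ A = \frac{61}{8}.
So x(n) = \frac{61 \left(-3\right)^{n}}{8} + \frac{n}{2} + \frac{3}{8}.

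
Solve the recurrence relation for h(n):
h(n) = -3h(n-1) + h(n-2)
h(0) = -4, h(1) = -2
Characteristic equation: x² + 3x - 1 = 0.
Discriminant Δ = (-3)² + 4·(1) = 13.
Roots r₁,₂ = (-3 ± √13)/2, so r₁ = - \frac{3}{2} + \frac{\sqrt{13}}{2}, r₂ = - \frac{\sqrt{13}}{2} - \frac{3}{2}.
General solution: h(n) = A·r₁^n + B·r₂^n.
From the initial conditions, A + B = -4 and r₁A + r₂B = -2.
Since r₁ - r₂ = √13: A = (-2 - (-4)r₂)/√13 = - \frac{8 \sqrt{13}}{13} - 2, and B = -4 - A = -2 + \frac{8 \sqrt{13}}{13}.
So h(n) = \left(- \frac{8 \sqrt{13}}{13} - 2\right)\left(- \frac{3}{2} + \frac{\sqrt{13}}{2}\right)^n + \left(-2 + \frac{8 \sqrt{13}}{13}\right)\left(- \frac{\sqrt{13}}{2} - \frac{3}{2}\right)^n.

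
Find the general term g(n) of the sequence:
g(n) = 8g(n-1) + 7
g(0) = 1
First-order linear non-homogeneous.
Homogeneous solution: g_h(n) = A·(8)^n.
Try constant particular solution g_p = K: K = 8K + 7 ⇒ K = -1.
General: g(n) = A·(8)^n - 1.
Apply g(0) = 1: A - 1 = 1 ⇒ A = 2.
So g(n) = 2 \cdot 8^{n} - 1.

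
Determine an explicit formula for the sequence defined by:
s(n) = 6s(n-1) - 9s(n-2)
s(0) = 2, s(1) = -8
Characteristic equation: x² - 6x + 9 = 0, which is (x - (3))².
Repeated root r = 3.
General solution: s(n) = (A + Bn)·(3)^n.
From s(0) = 2: A = 2.
From s(1) = -8: (A + B)·(3) = -8 ⇒ B = - \frac{14}{3}.
So s(n) = \left(2 - \frac{14 n}{3}\right) \cdot (3)^n.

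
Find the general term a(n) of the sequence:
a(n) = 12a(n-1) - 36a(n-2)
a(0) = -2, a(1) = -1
Characteristic equation: x² - 12x + 36 = 0, which is (x - (6))².
Repeated root r = 6.
General solution: a(n) = (A + Bn)·(6)^n.
From a(0) = -2: A = -2.
From a(1) = -1: (A + B)·(6) = -1 ⇒ B = \frac{11}{6}.
So a(n) = \left(\frac{11 n}{6} - 2\right) \cdot (6)^n.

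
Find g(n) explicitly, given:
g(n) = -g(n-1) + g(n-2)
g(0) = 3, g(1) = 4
Characteristic equation: x² + x - 1 = 0.
Discriminant Δ = (-1)² + 4·(1) = 5.
Roots r₁,₂ = (-1 ± √5)/2, so r₁ = - \frac{1}{2} + \frac{\sqrt{5}}{2}, r₂ = - \frac{\sqrt{5}}{2} - \frac{1}{2}.
General solution: g(n) = A·r₁^n + B·r₂^n.
From the initial conditions, A + B = 3 and r₁A + r₂B = 4.
Since r₁ - r₂ = √5: A = (4 - (3)r₂)/√5 = \frac{3}{2} + \frac{11 \sqrt{5}}{10}, and B = 3 - A = \frac{3}{2} - \frac{11 \sqrt{5}}{10}.
So g(n) = \left(\frac{3}{2} + \frac{11 \sqrt{5}}{10}\right)\left(- \frac{1}{2} + \frac{\sqrt{5}}{2}\right)^n + \left(\frac{3}{2} - \frac{11 \sqrt{5}}{10}\right)\left(- \frac{\sqrt{5}}{2} - \frac{1}{2}\right)^n.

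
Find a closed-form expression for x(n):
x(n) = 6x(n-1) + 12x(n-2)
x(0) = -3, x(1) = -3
Characteristic equation: x² - 6x - 12 = 0.
Discriminant Δ = (6)² + 4·(12) = 84.
Roots r₁,₂ = (6 ± √84)/2, so r₁ = 3 + \sqrt{21}, r₂ = 3 - \sqrt{21}.
General solution: x(n) = A·r₁^n + B·r₂^n.
From the initial conditions, A + B = -3 and r₁A + r₂B = -3.
Since r₁ - r₂ = √84: A = (-3 - (-3)r₂)/√84 = - \frac{3}{2} + \frac{\sqrt{21}}{7}, and B = -3 - A = - \frac{3}{2} - \frac{\sqrt{21}}{7}.
So x(n) = \left(- \frac{3}{2} + \frac{\sqrt{21}}{7}\right)\left(3 + \sqrt{21}\right)^n + \left(- \frac{3}{2} - \frac{\sqrt{21}}{7}\right)\left(3 - \sqrt{21}\right)^n.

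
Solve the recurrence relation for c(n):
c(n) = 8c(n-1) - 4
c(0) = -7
First-order linear non-homogeneous.
Homogeneous solution: c_h(n) = A·(8)^n.
Try constant particular solution c_p = K: K = 8K - 4 ⇒ K = \frac{4}{7}.
General: c(n) = A·(8)^n + \frac{4}{7}.
Apply c(0) = -7: A + \frac{4}{7} = -7 ⇒ A = - \frac{53}{7}.
So c(n) = \frac{4}{7} - \frac{53 \cdot 8^{n}}{7}.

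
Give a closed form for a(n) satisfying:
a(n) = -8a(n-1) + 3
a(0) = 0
First-order linear non-homogeneous.
Homogeneous solution: a_h(n) = A·(-8)^n.
Try constant particular solution a_p = K: K = -8K + 3 ⇒ K = \frac{1}{3}.
General: a(n) = A·(-8)^n + \frac{1}{3}.
Apply a(0) = 0: A + \frac{1}{3} = 0 ⇒ A = - \frac{1}{3}.
So a(n) = \frac{1}{3} - \frac{\left(-8\right)^{n}}{3}.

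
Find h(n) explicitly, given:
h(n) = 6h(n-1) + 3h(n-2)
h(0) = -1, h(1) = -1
Characteristic equation: x² - 6x - 3 = 0.
Discriminant Δ = (6)² + 4·(3) = 48.
Roots r₁,₂ = (6 ± √48)/2, so r₁ = 3 + 2 \sqrt{3}, r₂ = 3 - 2 \sqrt{3}.
General solution: h(n) = A·r₁^n + B·r₂^n.
From the initial conditions, A + B = -1 and r₁A + r₂B = -1.
Since r₁ - r₂ = √48: A = (-1 - (-1)r₂)/√48 = - \frac{1}{2} + \frac{\sqrt{3}}{6}, and B = -1 - A = - \frac{1}{2} - \frac{\sqrt{3}}{6}.
So h(n) = \left(- \frac{1}{2} + \frac{\sqrt{3}}{6}\right)\left(3 + 2 \sqrt{3}\right)^n + \left(- \frac{1}{2} - \frac{\sqrt{3}}{6}\right)\left(3 - 2 \sqrt{3}\right)^n.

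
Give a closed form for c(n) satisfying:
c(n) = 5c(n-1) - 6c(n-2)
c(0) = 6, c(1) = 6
Characteristic equation: x² - 5x + 6 = 0, which factors as (x - (2))(x - (3)) = 0.
Roots r₁ = 2, r₂ = 3 (distinct).
General solution: c(n) = A·(2)^n + B·(3)^n.
From c(0) = 6: A + B = 6.
From c(1) = 6: 2A + 3B = 6.
Solving: A = 12, B = -6.
So c(n) = 12 \cdot 2^{n} - 6 \cdot 3^{n}.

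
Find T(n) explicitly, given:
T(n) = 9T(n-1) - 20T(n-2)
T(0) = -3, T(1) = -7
Characteristic equation: x² - 9x + 20 = 0, which factors as (x - (5))(x - (4)) = 0.
Roots r₁ = 5, r₂ = 4 (distinct).
General solution: T(n) = A·(5)^n + B·(4)^n.
From T(0) = -3: A + B = -3.
From T(1) = -7: 5A + 4B = -7.
Solving: A = 5, B = -8.
So T(n) = - 8 \cdot 4^{n} + 5 \cdot 5^{n}.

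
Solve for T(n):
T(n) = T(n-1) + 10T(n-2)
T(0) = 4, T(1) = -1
Characteristic equation: x² - x - 10 = 0.
Discriminant Δ = (1)² + 4·(10) = 41.
Roots r₁,₂ = (1 ± √41)/2, so r₁ = \frac{1}{2} + \frac{\sqrt{41}}{2}, r₂ = \frac{1}{2} - \frac{\sqrt{41}}{2}.
General solution: T(n) = A·r₁^n + B·r₂^n.
From the initial conditions, A + B = 4 and r₁A + r₂B = -1.
Since r₁ - r₂ = √41: A = (-1 - (4)r₂)/√41 = 2 - \frac{3 \sqrt{41}}{41}, and B = 4 - A = \frac{3 \sqrt{41}}{41} + 2.
So T(n) = \left(2 - \frac{3 \sqrt{41}}{41}\right)\left(\frac{1}{2} + \frac{\sqrt{41}}{2}\right)^n + \left(\frac{3 \sqrt{41}}{41} + 2\right)\left(\frac{1}{2} - \frac{\sqrt{41}}{2}\right)^n.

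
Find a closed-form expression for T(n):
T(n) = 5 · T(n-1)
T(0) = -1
Pure geometric recurrence with ratio 5.
By induction T(n) = T(0) · (5)^n = - 5^{n}.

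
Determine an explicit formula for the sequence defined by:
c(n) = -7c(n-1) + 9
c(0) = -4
First-order linear non-homogeneous.
Homogeneous solution: c_h(n) = A·(-7)^n.
Try constant particular solution c_p = K: K = -7K + 9 ⇒ K = \frac{9}{8}.
General: c(n) = A·(-7)^n + \frac{9}{8}.
Apply c(0) = -4: A + \frac{9}{8} = -4 ⇒ A = - \frac{41}{8}.
So c(n) = \frac{9}{8} - \frac{41 \left(-7\right)^{n}}{8}.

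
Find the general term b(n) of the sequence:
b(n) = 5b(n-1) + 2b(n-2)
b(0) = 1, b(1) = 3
Characteristic equation: x² - 5x - 2 = 0.
Discriminant Δ = (5)² + 4·(2) = 33.
Roots r₁,₂ = (5 ± √33)/2, so r₁ = \frac{5}{2} + \frac{\sqrt{33}}{2}, r₂ = \frac{5}{2} - \frac{\sqrt{33}}{2}.
General solution: b(n) = A·r₁^n + B·r₂^n.
From the initial conditions, A + B = 1 and r₁A + r₂B = 3.
Since r₁ - r₂ = √33: A = (3 - (1)r₂)/√33 = \frac{\sqrt{33}}{66} + \frac{1}{2}, and B = 1 - A = \frac{1}{2} - \frac{\sqrt{33}}{66}.
So b(n) = \left(\frac{\sqrt{33}}{66} + \frac{1}{2}\right)\left(\frac{5}{2} + \frac{\sqrt{33}}{2}\right)^n + \left(\frac{1}{2} - \frac{\sqrt{33}}{66}\right)\left(\frac{5}{2} - \frac{\sqrt{33}}{2}\right)^n.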